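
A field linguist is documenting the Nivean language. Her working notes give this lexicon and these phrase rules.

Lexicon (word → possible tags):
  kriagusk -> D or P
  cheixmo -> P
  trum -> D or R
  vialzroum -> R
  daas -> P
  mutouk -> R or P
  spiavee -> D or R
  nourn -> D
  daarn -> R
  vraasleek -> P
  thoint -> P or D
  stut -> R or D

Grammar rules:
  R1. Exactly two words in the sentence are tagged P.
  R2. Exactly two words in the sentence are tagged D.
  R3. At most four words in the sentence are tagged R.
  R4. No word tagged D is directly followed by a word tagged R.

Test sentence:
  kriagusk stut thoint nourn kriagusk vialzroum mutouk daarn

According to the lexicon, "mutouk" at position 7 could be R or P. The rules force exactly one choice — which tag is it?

R

Candidates per position — 1:kriagusk {D,P}; 2:stut {R,D}; 3:thoint {P,D}; 4:nourn {D}; 5:kriagusk {D,P}; 6:vialzroum {R}; 7:mutouk {R,P}; 8:daarn {R}.
Position 5: tagging it D would leave rule 4 unsatisfiable, so it must be P.
Position 7: the remaining choice is settled jointly with positions 1, 2, 3 — only R at position 7 is part of a tagging that satisfies every rule.
So the tagging must be: P R D D P R R R.
Check: rule 1 ✓; rule 2 ✓; rule 3 ✓; rule 4 ✓.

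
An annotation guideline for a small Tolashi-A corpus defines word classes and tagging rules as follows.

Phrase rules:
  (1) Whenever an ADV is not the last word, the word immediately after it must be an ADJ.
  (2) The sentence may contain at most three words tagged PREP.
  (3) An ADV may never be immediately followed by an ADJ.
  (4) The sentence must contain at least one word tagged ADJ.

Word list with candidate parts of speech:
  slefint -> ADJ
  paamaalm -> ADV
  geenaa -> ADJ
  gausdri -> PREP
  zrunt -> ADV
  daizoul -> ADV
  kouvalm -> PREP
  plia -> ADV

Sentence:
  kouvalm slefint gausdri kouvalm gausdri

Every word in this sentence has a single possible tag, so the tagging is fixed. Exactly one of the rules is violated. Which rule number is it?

2

Fixed tagging: PREP ADJ PREP PREP PREP.
Checking each rule: R1 holds, R2 violated, R3 holds, R4 holds.
Only rule 2 fails.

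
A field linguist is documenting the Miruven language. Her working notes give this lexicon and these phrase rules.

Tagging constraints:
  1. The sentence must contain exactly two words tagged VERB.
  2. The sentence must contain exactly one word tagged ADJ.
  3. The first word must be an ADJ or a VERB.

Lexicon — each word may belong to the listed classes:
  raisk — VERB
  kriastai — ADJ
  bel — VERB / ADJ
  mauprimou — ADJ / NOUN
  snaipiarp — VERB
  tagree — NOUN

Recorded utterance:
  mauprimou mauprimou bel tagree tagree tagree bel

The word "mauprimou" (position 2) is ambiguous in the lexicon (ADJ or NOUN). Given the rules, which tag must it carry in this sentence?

Candidates per position — 1:mauprimou {ADJ,NOUN}; 2:mauprimou {ADJ,NOUN}; 3:bel {VERB,ADJ}; 4:tagree {NOUN}; 5:tagree {NOUN}; 6:tagree {NOUN}; 7:bel {VERB,ADJ}.
Word 1 cannot be NOUN — rule 3 would then fail for every completion. It is ADJ.
Word 2 cannot be ADJ — rule 2 would then fail for every completion. It is NOUN.
Word 3 cannot be ADJ — rule 1 would then fail for every completion. It is VERB.
Word 7 cannot be ADJ — rule 1 would then fail for every completion. It is VERB.
The only consistent sequence is: ADJ NOUN VERB NOUN NOUN NOUN VERB.
Check: rule 1 ✓; rule 2 ✓; rule 3 ✓.

NOUN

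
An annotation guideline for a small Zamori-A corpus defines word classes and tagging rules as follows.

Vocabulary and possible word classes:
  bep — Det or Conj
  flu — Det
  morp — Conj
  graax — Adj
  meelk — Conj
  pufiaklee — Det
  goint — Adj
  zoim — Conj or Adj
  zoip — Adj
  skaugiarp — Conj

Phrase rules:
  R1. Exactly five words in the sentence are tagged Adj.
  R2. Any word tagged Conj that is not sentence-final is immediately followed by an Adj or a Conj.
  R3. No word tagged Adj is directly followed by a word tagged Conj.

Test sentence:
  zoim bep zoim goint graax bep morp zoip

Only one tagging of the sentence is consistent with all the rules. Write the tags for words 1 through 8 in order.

Candidates per position — 1:zoim {Conj,Adj}; 2:bep {Det,Conj}; 3:zoim {Conj,Adj}; 4:goint {Adj}; 5:graax {Adj}; 6:bep {Det,Conj}; 7:morp {Conj}; 8:zoip {Adj}.
At position 1, choosing Conj makes rule 1 impossible to satisfy; hence Adj.
At position 2, choosing Conj makes rule 3 impossible to satisfy; hence Det.
At position 3, choosing Conj makes rule 1 impossible to satisfy; hence Adj.
At position 6, choosing Conj makes rule 3 impossible to satisfy; hence Det.
The unique satisfying tagging is: Adj Det Adj Adj Adj Det Conj Adj.
Verifying each rule — rule 1 ok; rule 2 ok; rule 3 ok.

Adj Det Adj Adj Adj Det Conj Adj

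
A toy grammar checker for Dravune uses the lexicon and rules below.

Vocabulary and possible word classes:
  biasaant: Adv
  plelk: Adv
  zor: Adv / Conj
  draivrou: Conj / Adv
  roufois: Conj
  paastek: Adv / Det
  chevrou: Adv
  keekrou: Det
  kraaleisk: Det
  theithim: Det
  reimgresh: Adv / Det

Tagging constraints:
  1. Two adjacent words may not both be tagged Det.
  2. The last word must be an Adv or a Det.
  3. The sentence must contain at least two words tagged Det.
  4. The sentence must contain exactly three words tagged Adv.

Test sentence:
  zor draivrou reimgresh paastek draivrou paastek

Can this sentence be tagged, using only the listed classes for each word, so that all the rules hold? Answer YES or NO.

Candidates per position — 1:zor {Adv,Conj}; 2:draivrou {Conj,Adv}; 3:reimgresh {Adv,Det}; 4:paastek {Adv,Det}; 5:draivrou {Conj,Adv}; 6:paastek {Adv,Det}.
One satisfying assignment: Adv Conj Det Adv Adv Det.
Checking: rule 1 satisfied; rule 2 satisfied; rule 3 satisfied; rule 4 satisfied.

YES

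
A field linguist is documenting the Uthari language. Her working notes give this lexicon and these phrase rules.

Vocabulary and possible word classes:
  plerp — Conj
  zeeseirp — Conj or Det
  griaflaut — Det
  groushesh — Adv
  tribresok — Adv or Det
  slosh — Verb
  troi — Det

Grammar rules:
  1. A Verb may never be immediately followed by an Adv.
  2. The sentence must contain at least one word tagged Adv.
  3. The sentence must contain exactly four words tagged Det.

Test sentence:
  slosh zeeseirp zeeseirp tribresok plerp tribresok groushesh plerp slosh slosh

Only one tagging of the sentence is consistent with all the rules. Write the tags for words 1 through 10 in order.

Verb Det Det Det Conj Det Adv Conj Verb Verb

Candidates per position — 1:slosh {Verb}; 2:zeeseirp {Conj,Det}; 3:zeeseirp {Conj,Det}; 4:tribresok {Adv,Det}; 5:plerp {Conj}; 6:tribresok {Adv,Det}; 7:groushesh {Adv}; 8:plerp {Conj}; 9:slosh {Verb}; 10:slosh {Verb}.
At position 2, choosing Conj makes rule 3 impossible to satisfy; hence Det.
At position 3, choosing Conj makes rule 3 impossible to satisfy; hence Det.
At position 4, choosing Adv makes rule 3 impossible to satisfy; hence Det.
At position 6, choosing Adv makes rule 3 impossible to satisfy; hence Det.
The only consistent sequence is: Verb Det Det Det Conj Det Adv Conj Verb Verb.
Verifying each rule — rule 1 satisfied; rule 2 satisfied; rule 3 satisfied.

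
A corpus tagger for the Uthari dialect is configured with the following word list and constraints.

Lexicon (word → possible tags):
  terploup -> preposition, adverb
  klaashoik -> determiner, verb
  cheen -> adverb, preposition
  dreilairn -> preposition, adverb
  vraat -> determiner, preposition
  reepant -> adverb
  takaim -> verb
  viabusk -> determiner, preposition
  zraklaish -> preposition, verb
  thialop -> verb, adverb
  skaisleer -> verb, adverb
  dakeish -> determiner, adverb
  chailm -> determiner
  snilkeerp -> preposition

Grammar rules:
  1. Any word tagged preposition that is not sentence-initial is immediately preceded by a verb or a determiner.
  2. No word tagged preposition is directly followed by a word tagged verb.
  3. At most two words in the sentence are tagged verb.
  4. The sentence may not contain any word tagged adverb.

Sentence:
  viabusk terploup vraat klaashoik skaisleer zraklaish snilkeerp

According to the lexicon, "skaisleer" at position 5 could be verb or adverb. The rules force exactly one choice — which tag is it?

Candidates per position — 1:viabusk {determiner,preposition}; 2:terploup {preposition,adverb}; 3:vraat {determiner,preposition}; 4:klaashoik {determiner,verb}; 5:skaisleer {verb,adverb}; 6:zraklaish {preposition,verb}; 7:snilkeerp {preposition}.
Position 2: tagging it adverb would leave rule 4 unsatisfiable, so it must be preposition.
Position 3: tagging it preposition would leave rule 1 unsatisfiable, so it must be determiner.
Position 5: tagging it adverb would leave rule 4 unsatisfiable, so it must be verb.
Position 6: tagging it preposition would leave rule 1 unsatisfiable, so it must be verb.
Position 1: tagging it preposition would leave rule 1 unsatisfiable, so it must be determiner.
Position 4: tagging it verb would leave rule 3 unsatisfiable, so it must be determiner.
The unique satisfying tagging is: determiner preposition determiner determiner verb verb preposition.
Rule-by-rule: rule 1 holds; rule 2 holds; rule 3 holds; rule 4 holds.

verb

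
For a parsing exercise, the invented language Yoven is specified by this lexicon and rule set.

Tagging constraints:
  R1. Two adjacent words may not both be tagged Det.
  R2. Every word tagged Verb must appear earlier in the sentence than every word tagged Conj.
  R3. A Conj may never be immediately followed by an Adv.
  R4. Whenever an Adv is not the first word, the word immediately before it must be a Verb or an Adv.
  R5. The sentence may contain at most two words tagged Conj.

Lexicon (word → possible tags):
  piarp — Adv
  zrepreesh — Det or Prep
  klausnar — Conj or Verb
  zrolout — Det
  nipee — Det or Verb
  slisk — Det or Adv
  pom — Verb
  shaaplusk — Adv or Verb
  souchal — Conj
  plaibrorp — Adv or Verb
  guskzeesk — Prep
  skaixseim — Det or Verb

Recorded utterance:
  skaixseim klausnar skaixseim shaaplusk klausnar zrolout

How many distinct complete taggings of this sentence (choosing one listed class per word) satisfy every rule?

Candidates per position — 1:skaixseim {Det,Verb}; 2:klausnar {Conj,Verb}; 3:skaixseim {Det,Verb}; 4:shaaplusk {Adv,Verb}; 5:klausnar {Conj,Verb}; 6:zrolout {Det}.
There are 32 candidate sequences in total.
Checking each against the rules leaves 12 sequences.
Count = 12.

12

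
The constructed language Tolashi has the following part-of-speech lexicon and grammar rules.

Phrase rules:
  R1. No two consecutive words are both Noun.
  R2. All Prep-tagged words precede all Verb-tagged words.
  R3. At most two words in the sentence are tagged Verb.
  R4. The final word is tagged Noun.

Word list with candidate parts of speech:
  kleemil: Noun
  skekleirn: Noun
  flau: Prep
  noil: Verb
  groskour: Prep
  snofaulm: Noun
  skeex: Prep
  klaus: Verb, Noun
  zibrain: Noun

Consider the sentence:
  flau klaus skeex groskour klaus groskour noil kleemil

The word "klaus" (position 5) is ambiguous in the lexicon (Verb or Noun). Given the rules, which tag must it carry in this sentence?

Candidates per position — 1:flau {Prep}; 2:klaus {Verb,Noun}; 3:skeex {Prep}; 4:groskour {Prep}; 5:klaus {Verb,Noun}; 6:groskour {Prep}; 7:noil {Verb}; 8:kleemil {Noun}.
If word 2 were Verb, no tagging could satisfy rule 2; so word 2 is Noun.
If word 5 were Verb, no tagging could satisfy rule 2; so word 5 is Noun.
The unique satisfying tagging is: Prep Noun Prep Prep Noun Prep Verb Noun.
Check: rule 1 ok; rule 2 ok; rule 3 ok; rule 4 ok.

Noun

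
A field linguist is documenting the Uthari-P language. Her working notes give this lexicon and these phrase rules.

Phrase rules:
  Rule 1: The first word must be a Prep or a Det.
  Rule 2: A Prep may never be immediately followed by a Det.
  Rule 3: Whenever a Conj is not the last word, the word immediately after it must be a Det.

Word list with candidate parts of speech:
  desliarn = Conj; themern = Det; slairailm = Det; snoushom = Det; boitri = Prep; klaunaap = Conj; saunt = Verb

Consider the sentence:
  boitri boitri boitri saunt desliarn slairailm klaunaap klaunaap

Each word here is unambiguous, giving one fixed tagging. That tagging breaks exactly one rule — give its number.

3

Fixed tagging: Prep Prep Prep Verb Conj Det Conj Conj.
Applying the rules: R1 holds, R2 holds, R3 violated.
Only rule 3 fails.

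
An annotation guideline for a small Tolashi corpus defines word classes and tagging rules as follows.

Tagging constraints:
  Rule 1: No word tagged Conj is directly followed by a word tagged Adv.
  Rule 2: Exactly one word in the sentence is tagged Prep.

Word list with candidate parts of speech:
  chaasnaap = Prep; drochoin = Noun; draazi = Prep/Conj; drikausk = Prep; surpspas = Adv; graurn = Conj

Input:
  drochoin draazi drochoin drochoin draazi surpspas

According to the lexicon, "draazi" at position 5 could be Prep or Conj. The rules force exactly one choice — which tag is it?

Candidates per position — 1:drochoin {Noun}; 2:draazi {Prep,Conj}; 3:drochoin {Noun}; 4:drochoin {Noun}; 5:draazi {Prep,Conj}; 6:surpspas {Adv}.
At position 5, choosing Conj makes rule 1 impossible to satisfy; hence Prep.
At position 2, choosing Prep makes rule 2 impossible to satisfy; hence Conj.
That leaves exactly one tagging: Noun Conj Noun Noun Prep Adv.
Checking: rule 1 satisfied; rule 2 satisfied.

Prep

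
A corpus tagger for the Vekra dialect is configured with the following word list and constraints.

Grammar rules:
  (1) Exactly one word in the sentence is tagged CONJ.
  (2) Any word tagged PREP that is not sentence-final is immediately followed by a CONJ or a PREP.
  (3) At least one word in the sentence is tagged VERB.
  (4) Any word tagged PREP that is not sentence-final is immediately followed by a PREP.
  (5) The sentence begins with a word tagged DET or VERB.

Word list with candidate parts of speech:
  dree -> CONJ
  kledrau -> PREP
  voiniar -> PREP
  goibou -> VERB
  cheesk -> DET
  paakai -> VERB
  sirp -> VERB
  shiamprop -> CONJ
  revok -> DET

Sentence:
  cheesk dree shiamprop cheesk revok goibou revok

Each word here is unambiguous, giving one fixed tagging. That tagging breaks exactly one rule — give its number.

1

Fixed tagging: DET CONJ CONJ DET DET VERB DET.
Applying the rules: R1 fail, R2 pass, R3 pass, R4 pass, R5 pass.
Only rule 1 fails.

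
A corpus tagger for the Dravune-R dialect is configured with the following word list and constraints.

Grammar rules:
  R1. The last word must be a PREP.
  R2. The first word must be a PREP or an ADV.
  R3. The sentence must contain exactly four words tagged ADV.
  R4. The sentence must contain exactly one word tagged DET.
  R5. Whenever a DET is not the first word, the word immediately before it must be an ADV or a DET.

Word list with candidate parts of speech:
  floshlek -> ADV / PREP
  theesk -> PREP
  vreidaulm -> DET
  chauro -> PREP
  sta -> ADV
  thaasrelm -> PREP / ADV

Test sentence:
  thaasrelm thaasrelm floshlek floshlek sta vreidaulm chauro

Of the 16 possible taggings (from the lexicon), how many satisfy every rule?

4

Candidates per position — 1:thaasrelm {PREP,ADV}; 2:thaasrelm {PREP,ADV}; 3:floshlek {ADV,PREP}; 4:floshlek {ADV,PREP}; 5:sta {ADV}; 6:vreidaulm {DET}; 7:chauro {PREP}.
There are 16 candidate sequences in total.
The sequences that satisfy every rule: PREP ADV ADV ADV ADV DET PREP; ADV PREP ADV ADV ADV DET PREP; ADV ADV ADV PREP ADV DET PREP; ADV ADV PREP ADV ADV DET PREP.
Count = 4.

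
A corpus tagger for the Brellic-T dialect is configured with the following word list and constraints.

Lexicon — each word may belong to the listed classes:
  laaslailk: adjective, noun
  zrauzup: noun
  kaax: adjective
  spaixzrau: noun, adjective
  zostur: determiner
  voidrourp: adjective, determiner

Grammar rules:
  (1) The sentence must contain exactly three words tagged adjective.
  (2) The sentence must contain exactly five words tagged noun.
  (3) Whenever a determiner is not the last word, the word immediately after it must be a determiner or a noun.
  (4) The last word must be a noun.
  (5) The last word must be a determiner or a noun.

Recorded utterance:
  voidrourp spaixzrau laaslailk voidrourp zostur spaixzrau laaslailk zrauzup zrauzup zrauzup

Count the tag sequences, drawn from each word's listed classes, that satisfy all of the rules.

4

Candidates per position — 1:voidrourp {adjective,determiner}; 2:spaixzrau {noun,adjective}; 3:laaslailk {adjective,noun}; 4:voidrourp {adjective,determiner}; 5:zostur {determiner}; 6:spaixzrau {noun,adjective}; 7:laaslailk {adjective,noun}; 8:zrauzup {noun}; 9:zrauzup {noun}; 10:zrauzup {noun}.
There are 64 candidate sequences in total.
The sequences that satisfy every rule: adjective noun adjective determiner determiner noun adjective noun noun noun; adjective adjective adjective determiner determiner noun noun noun noun noun; adjective adjective noun determiner determiner noun adjective noun noun noun; determiner noun adjective adjective determiner noun adjective noun noun noun.
Count = 4.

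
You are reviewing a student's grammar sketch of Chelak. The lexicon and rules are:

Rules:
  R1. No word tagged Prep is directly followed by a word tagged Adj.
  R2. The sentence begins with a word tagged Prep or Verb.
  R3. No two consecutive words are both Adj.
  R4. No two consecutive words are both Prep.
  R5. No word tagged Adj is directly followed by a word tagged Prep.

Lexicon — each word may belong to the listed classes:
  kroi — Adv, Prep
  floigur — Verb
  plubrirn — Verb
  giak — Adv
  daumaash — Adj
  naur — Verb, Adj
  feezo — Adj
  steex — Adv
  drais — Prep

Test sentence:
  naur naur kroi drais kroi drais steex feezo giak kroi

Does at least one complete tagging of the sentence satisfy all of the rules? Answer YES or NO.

YES

Candidates per position — 1:naur {Verb,Adj}; 2:naur {Verb,Adj}; 3:kroi {Adv,Prep}; 4:drais {Prep}; 5:kroi {Adv,Prep}; 6:drais {Prep}; 7:steex {Adv}; 8:feezo {Adj}; 9:giak {Adv}; 10:kroi {Adv,Prep}.
One satisfying assignment: Verb Verb Adv Prep Adv Prep Adv Adj Adv Adv.
Checking: rule 1 ✓; rule 2 ✓; rule 3 ✓; rule 4 ✓; rule 5 ✓.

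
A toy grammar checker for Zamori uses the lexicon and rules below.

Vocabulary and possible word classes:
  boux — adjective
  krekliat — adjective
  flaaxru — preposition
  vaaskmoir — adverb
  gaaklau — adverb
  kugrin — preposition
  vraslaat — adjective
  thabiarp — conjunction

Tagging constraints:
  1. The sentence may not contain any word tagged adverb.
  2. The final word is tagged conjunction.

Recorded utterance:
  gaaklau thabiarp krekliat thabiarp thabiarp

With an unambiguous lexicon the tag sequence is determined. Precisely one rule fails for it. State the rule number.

1

Fixed tagging: adverb conjunction adjective conjunction conjunction.
Rule check: R1 ✗, R2 ✓.
Only rule 1 fails.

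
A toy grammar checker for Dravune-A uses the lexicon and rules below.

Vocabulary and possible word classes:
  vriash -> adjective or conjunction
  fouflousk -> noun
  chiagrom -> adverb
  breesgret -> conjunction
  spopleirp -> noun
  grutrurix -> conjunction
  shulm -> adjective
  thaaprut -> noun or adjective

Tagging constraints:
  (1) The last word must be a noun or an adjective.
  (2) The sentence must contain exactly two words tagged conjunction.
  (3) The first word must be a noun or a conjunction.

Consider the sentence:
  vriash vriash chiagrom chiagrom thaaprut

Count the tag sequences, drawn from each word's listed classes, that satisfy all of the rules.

Candidates per position — 1:vriash {adjective,conjunction}; 2:vriash {adjective,conjunction}; 3:chiagrom {adverb}; 4:chiagrom {adverb}; 5:thaaprut {noun,adjective}.
There are 8 candidate sequences in total.
The sequences that satisfy every rule: conjunction conjunction adverb adverb noun; conjunction conjunction adverb adverb adjective.
Count = 2.

2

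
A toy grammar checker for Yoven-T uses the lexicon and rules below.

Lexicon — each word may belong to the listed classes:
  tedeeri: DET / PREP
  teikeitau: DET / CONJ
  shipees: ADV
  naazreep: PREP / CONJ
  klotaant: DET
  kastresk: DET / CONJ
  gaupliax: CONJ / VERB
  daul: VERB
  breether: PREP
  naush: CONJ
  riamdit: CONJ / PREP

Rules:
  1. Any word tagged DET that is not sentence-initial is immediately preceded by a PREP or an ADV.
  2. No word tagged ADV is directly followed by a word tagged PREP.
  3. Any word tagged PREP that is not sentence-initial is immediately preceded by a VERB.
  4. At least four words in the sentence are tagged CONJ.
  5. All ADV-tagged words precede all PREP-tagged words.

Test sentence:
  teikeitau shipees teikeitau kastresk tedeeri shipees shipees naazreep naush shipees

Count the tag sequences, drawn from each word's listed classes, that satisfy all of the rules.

0

Candidates per position — 1:teikeitau {DET,CONJ}; 2:shipees {ADV}; 3:teikeitau {DET,CONJ}; 4:kastresk {DET,CONJ}; 5:tedeeri {DET,PREP}; 6:shipees {ADV}; 7:shipees {ADV}; 8:naazreep {PREP,CONJ}; 9:naush {CONJ}; 10:shipees {ADV}.
There are 32 candidate sequences in total.
Every candidate sequence violates at least one rule; no consistent tagging exists.
Count = 0.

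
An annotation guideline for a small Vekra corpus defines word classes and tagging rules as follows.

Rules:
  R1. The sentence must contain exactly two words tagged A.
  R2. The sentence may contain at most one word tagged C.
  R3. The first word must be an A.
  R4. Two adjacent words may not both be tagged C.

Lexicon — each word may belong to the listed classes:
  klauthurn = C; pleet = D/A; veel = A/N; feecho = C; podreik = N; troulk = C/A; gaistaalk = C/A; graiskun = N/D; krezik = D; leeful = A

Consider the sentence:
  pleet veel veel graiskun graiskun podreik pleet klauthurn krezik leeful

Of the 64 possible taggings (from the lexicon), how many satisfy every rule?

4

Candidates per position — 1:pleet {D,A}; 2:veel {A,N}; 3:veel {A,N}; 4:graiskun {N,D}; 5:graiskun {N,D}; 6:podreik {N}; 7:pleet {D,A}; 8:klauthurn {C}; 9:krezik {D}; 10:leeful {A}.
There are 64 candidate sequences in total.
The sequences that satisfy every rule: A N N N N N D C D A; A N N N D N D C D A; A N N D N N D C D A; A N N D D N D C D A.
Count = 4.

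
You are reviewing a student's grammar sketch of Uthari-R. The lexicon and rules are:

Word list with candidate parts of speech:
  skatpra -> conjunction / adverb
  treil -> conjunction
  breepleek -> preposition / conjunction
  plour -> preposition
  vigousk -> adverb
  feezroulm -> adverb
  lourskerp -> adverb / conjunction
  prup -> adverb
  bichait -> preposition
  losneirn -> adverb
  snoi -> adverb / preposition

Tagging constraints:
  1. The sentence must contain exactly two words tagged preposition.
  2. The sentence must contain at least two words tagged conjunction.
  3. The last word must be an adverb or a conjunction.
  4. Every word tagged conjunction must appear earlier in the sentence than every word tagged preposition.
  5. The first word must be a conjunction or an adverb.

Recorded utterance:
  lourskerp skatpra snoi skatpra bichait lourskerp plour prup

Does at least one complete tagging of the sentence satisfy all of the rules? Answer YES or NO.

YES

Candidates per position — 1:lourskerp {adverb,conjunction}; 2:skatpra {conjunction,adverb}; 3:snoi {adverb,preposition}; 4:skatpra {conjunction,adverb}; 5:bichait {preposition}; 6:lourskerp {adverb,conjunction}; 7:plour {preposition}; 8:prup {adverb}.
One satisfying assignment: adverb conjunction adverb conjunction preposition adverb preposition adverb.
Verifying each rule — rule 1 satisfied; rule 2 satisfied; rule 3 satisfied; rule 4 satisfied; rule 5 satisfied.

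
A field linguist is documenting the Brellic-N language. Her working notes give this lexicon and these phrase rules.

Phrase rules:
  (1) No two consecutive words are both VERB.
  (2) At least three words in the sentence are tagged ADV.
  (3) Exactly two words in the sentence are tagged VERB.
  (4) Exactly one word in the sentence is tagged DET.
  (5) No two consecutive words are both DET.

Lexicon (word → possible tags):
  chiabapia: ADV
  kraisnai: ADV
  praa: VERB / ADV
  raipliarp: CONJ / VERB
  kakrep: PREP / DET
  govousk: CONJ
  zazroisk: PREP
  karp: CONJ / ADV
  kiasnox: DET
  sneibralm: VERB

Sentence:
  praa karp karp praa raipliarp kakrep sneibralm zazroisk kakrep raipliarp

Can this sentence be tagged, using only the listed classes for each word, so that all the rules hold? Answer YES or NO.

Candidates per position — 1:praa {VERB,ADV}; 2:karp {CONJ,ADV}; 3:karp {CONJ,ADV}; 4:praa {VERB,ADV}; 5:raipliarp {CONJ,VERB}; 6:kakrep {PREP,DET}; 7:sneibralm {VERB}; 8:zazroisk {PREP}; 9:kakrep {PREP,DET}; 10:raipliarp {CONJ,VERB}.
One satisfying assignment: ADV ADV ADV VERB CONJ PREP VERB PREP DET CONJ.
Checking: rule 1 holds; rule 2 holds; rule 3 holds; rule 4 holds; rule 5 holds.

YES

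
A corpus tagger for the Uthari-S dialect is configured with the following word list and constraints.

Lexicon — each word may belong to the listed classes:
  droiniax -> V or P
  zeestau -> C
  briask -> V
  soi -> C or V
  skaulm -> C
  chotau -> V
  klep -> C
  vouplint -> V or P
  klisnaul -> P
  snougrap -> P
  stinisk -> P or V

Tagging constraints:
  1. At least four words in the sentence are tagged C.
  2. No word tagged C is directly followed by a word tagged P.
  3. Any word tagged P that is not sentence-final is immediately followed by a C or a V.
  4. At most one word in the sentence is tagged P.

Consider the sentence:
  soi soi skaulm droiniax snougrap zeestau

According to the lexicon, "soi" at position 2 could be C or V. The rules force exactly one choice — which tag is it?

Candidates per position — 1:soi {C,V}; 2:soi {C,V}; 3:skaulm {C}; 4:droiniax {V,P}; 5:snougrap {P}; 6:zeestau {C}.
Position 1: tagging it V would leave rule 1 unsatisfiable, so it must be C.
Position 2: tagging it V would leave rule 1 unsatisfiable, so it must be C.
Position 4: tagging it P would leave rule 2 unsatisfiable, so it must be V.
That leaves exactly one tagging: C C C V P C.
Checking: rule 1 ✓; rule 2 ✓; rule 3 ✓; rule 4 ✓.

C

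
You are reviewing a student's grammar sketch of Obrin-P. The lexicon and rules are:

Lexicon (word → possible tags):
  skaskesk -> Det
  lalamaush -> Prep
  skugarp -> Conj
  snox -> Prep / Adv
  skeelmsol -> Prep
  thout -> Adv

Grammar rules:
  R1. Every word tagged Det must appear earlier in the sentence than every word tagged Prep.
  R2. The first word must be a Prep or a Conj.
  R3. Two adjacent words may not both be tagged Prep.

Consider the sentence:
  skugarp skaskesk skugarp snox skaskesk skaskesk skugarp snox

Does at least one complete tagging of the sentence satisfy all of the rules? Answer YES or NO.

YES

Candidates per position — 1:skugarp {Conj}; 2:skaskesk {Det}; 3:skugarp {Conj}; 4:snox {Prep,Adv}; 5:skaskesk {Det}; 6:skaskesk {Det}; 7:skugarp {Conj}; 8:snox {Prep,Adv}.
One satisfying assignment: Conj Det Conj Adv Det Det Conj Prep.
Verifying each rule — rule 1 ok; rule 2 ok; rule 3 ok.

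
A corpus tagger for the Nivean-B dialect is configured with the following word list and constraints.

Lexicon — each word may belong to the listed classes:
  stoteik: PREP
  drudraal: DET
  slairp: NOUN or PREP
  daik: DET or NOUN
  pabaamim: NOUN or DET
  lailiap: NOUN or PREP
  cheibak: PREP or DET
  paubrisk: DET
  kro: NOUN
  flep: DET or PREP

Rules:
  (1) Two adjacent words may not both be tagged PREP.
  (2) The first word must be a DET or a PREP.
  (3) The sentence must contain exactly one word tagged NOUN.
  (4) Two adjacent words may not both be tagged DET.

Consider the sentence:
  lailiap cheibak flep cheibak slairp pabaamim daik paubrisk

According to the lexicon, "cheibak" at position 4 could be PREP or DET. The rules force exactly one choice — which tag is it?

DET

Candidates per position — 1:lailiap {NOUN,PREP}; 2:cheibak {PREP,DET}; 3:flep {DET,PREP}; 4:cheibak {PREP,DET}; 5:slairp {NOUN,PREP}; 6:pabaamim {NOUN,DET}; 7:daik {DET,NOUN}; 8:paubrisk {DET}.
Position 1: tagging it NOUN would leave rule 2 unsatisfiable, so it must be PREP.
Position 2: tagging it PREP would leave rule 1 unsatisfiable, so it must be DET.
Position 3: tagging it DET would leave rule 4 unsatisfiable, so it must be PREP.
Position 4: tagging it PREP would leave rule 1 unsatisfiable, so it must be DET.
Position 7: tagging it DET would leave rule 4 unsatisfiable, so it must be NOUN.
Position 5: tagging it NOUN would leave rule 3 unsatisfiable, so it must be PREP.
Position 6: tagging it NOUN would leave rule 3 unsatisfiable, so it must be DET.
The unique satisfying tagging is: PREP DET PREP DET PREP DET NOUN DET.
Check: rule 1 ok; rule 2 ok; rule 3 ok; rule 4 ok.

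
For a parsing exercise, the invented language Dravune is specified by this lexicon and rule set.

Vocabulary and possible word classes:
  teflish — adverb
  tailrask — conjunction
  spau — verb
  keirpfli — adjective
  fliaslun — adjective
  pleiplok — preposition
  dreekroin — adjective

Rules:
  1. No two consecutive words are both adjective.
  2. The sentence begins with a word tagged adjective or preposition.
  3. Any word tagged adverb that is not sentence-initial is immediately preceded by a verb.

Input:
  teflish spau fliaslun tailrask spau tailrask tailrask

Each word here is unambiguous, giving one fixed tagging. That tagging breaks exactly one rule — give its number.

2

Fixed tagging: adverb verb adjective conjunction verb conjunction conjunction.
Rule check: R1 ✓, R2 ✗, R3 ✓.
Only rule 2 fails.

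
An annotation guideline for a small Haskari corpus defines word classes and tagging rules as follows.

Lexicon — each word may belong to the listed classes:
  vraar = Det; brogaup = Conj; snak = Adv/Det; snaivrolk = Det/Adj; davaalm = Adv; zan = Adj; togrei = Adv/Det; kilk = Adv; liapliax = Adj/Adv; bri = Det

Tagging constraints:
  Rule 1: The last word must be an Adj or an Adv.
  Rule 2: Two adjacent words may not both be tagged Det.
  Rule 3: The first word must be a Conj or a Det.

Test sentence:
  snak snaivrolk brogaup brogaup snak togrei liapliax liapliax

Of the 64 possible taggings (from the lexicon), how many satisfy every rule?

12

Candidates per position — 1:snak {Adv,Det}; 2:snaivrolk {Det,Adj}; 3:brogaup {Conj}; 4:brogaup {Conj}; 5:snak {Adv,Det}; 6:togrei {Adv,Det}; 7:liapliax {Adj,Adv}; 8:liapliax {Adj,Adv}.
There are 64 candidate sequences in total.
Checking each against the rules leaves 12 sequences.
Count = 12.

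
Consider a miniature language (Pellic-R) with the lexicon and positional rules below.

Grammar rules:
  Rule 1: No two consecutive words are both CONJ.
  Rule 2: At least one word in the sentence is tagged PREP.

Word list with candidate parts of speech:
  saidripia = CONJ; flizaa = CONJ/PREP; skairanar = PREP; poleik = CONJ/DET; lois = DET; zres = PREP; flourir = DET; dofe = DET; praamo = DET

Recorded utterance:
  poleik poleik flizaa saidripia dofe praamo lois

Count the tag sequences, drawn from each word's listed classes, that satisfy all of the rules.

3

Candidates per position — 1:poleik {CONJ,DET}; 2:poleik {CONJ,DET}; 3:flizaa {CONJ,PREP}; 4:saidripia {CONJ}; 5:dofe {DET}; 6:praamo {DET}; 7:lois {DET}.
There are 8 candidate sequences in total.
The sequences that satisfy every rule: CONJ DET PREP CONJ DET DET DET; DET CONJ PREP CONJ DET DET DET; DET DET PREP CONJ DET DET DET.
Count = 3.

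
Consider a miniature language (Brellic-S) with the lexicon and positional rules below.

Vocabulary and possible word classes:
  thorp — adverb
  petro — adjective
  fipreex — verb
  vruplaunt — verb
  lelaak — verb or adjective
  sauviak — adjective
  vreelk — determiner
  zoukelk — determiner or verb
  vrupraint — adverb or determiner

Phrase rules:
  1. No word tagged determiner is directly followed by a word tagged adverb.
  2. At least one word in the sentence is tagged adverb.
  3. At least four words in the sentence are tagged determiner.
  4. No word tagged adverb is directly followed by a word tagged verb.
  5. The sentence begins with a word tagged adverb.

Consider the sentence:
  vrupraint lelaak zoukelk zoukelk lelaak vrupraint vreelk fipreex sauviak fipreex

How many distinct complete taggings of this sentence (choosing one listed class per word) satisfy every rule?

2

Candidates per position — 1:vrupraint {adverb,determiner}; 2:lelaak {verb,adjective}; 3:zoukelk {determiner,verb}; 4:zoukelk {determiner,verb}; 5:lelaak {verb,adjective}; 6:vrupraint {adverb,determiner}; 7:vreelk {determiner}; 8:fipreex {verb}; 9:sauviak {adjective}; 10:fipreex {verb}.
There are 64 candidate sequences in total.
The sequences that satisfy every rule: adverb adjective determiner determiner verb determiner determiner verb adjective verb; adverb adjective determiner determiner adjective determiner determiner verb adjective verb.
Count = 2.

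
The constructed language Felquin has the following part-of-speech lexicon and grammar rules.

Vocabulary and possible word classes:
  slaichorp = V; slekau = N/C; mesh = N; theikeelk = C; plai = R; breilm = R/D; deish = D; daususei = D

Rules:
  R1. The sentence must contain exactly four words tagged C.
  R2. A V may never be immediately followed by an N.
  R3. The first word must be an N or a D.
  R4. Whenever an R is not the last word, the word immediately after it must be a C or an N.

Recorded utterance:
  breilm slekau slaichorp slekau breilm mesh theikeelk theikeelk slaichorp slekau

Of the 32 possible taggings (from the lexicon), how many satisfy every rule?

2

Candidates per position — 1:breilm {R,D}; 2:slekau {N,C}; 3:slaichorp {V}; 4:slekau {N,C}; 5:breilm {R,D}; 6:mesh {N}; 7:theikeelk {C}; 8:theikeelk {C}; 9:slaichorp {V}; 10:slekau {N,C}.
There are 32 candidate sequences in total.
The sequences that satisfy every rule: D N V C R N C C V C; D N V C D N C C V C.
Count = 2.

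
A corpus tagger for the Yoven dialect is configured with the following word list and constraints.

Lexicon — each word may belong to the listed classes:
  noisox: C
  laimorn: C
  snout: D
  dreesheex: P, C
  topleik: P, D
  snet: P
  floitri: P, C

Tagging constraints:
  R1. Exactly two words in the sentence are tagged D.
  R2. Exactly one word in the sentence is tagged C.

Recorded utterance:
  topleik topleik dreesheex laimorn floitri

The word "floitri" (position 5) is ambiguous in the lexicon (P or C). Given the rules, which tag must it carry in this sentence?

P

Candidates per position — 1:topleik {P,D}; 2:topleik {P,D}; 3:dreesheex {P,C}; 4:laimorn {C}; 5:floitri {P,C}.
If word 1 were P, no tagging could satisfy rule 1; so word 1 is D.
If word 2 were P, no tagging could satisfy rule 1; so word 2 is D.
If word 3 were C, no tagging could satisfy rule 2; so word 3 is P.
If word 5 were C, no tagging could satisfy rule 2; so word 5 is P.
That leaves exactly one tagging: D D P C P.
Rule-by-rule: rule 1 satisfied; rule 2 satisfied.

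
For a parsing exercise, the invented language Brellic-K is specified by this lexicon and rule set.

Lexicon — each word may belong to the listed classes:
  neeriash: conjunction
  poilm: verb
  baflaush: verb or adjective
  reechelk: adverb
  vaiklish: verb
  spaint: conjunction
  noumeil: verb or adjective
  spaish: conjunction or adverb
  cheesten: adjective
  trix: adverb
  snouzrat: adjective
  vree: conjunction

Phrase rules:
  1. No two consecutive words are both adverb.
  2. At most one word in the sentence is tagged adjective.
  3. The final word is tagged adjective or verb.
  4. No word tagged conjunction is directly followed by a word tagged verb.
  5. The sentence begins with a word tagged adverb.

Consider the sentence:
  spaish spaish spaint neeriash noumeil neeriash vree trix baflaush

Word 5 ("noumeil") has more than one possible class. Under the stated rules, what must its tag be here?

adjective

Candidates per position — 1:spaish {conjunction,adverb}; 2:spaish {conjunction,adverb}; 3:spaint {conjunction}; 4:neeriash {conjunction}; 5:noumeil {verb,adjective}; 6:neeriash {conjunction}; 7:vree {conjunction}; 8:trix {adverb}; 9:baflaush {verb,adjective}.
If word 1 were conjunction, no tagging could satisfy rule 5; so word 1 is adverb.
If word 2 were adverb, no tagging could satisfy rule 1; so word 2 is conjunction.
If word 5 were verb, no tagging could satisfy rule 4; so word 5 is adjective.
If word 9 were adjective, no tagging could satisfy rule 2; so word 9 is verb.
That leaves exactly one tagging: adverb conjunction conjunction conjunction adjective conjunction conjunction adverb verb.
Verifying each rule — rule 1 holds; rule 2 holds; rule 3 holds; rule 4 holds; rule 5 holds.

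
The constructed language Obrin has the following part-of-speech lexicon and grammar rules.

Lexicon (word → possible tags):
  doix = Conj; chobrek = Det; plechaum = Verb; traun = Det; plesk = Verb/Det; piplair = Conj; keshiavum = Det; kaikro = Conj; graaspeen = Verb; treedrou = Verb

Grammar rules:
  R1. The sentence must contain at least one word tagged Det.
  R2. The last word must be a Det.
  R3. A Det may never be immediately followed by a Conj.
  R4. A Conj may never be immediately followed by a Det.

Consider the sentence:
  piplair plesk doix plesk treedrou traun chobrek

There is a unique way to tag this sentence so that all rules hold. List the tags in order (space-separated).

Candidates per position — 1:piplair {Conj}; 2:plesk {Verb,Det}; 3:doix {Conj}; 4:plesk {Verb,Det}; 5:treedrou {Verb}; 6:traun {Det}; 7:chobrek {Det}.
Word 2 cannot be Det — rule 3 would then fail for every completion. It is Verb.
Word 4 cannot be Det — rule 4 would then fail for every completion. It is Verb.
That leaves exactly one tagging: Conj Verb Conj Verb Verb Det Det.
Checking: rule 1 holds; rule 2 holds; rule 3 holds; rule 4 holds.

Conj Verb Conj Verb Verb Det Det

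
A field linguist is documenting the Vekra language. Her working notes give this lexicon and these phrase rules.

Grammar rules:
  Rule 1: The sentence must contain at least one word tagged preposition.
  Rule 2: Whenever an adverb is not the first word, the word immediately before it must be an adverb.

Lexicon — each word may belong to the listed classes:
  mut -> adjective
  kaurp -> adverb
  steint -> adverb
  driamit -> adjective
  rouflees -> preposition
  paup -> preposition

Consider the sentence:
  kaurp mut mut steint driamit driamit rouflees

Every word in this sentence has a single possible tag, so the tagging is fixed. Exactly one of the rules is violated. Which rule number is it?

Fixed tagging: adverb adjective adjective adverb adjective adjective preposition.
Applying the rules: R1 ok, R2 fails.
Only rule 2 fails.

2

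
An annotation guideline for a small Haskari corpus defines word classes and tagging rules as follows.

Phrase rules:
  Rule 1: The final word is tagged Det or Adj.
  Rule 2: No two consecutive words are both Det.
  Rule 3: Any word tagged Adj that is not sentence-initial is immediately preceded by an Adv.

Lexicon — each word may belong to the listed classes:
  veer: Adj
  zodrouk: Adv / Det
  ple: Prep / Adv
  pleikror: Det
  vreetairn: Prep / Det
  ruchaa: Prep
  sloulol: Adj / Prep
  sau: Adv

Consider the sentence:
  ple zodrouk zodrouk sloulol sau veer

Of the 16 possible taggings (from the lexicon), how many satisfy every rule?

Candidates per position — 1:ple {Prep,Adv}; 2:zodrouk {Adv,Det}; 3:zodrouk {Adv,Det}; 4:sloulol {Adj,Prep}; 5:sau {Adv}; 6:veer {Adj}.
There are 16 candidate sequences in total.
Checking each against the rules leaves 10 sequences.
Count = 10.

10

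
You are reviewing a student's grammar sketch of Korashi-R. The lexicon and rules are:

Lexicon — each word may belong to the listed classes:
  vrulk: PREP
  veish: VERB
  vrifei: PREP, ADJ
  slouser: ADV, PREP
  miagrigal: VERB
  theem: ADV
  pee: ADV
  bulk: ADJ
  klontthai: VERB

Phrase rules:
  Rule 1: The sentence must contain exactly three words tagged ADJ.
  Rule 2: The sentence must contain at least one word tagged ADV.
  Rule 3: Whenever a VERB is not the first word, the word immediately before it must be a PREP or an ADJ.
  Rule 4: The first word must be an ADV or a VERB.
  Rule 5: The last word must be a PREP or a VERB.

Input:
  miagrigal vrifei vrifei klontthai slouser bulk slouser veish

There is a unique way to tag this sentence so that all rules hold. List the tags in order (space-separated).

Candidates per position — 1:miagrigal {VERB}; 2:vrifei {PREP,ADJ}; 3:vrifei {PREP,ADJ}; 4:klontthai {VERB}; 5:slouser {ADV,PREP}; 6:bulk {ADJ}; 7:slouser {ADV,PREP}; 8:veish {VERB}.
Word 2 cannot be PREP — rule 1 would then fail for every completion. It is ADJ.
Word 3 cannot be PREP — rule 1 would then fail for every completion. It is ADJ.
Word 7 cannot be ADV — rule 3 would then fail for every completion. It is PREP.
Word 5 cannot be PREP — rule 2 would then fail for every completion. It is ADV.
The only consistent sequence is: VERB ADJ ADJ VERB ADV ADJ PREP VERB.
Checking: rule 1 ok; rule 2 ok; rule 3 ok; rule 4 ok; rule 5 ok.

VERB ADJ ADJ VERB ADV ADJ PREP VERB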